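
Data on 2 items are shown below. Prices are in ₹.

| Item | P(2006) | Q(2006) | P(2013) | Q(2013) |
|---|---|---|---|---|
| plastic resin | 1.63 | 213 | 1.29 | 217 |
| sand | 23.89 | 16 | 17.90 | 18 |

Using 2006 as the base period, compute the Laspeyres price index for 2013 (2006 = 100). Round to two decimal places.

76.93

Laspeyres price index uses base-period quantities as weights.
ΣP(2013)·Q(2006) = 1.29×213 + 17.90×16 = 274.77 + 286.4 = 561.17
ΣP(2006)·Q(2006) = 1.63×213 + 23.89×16 = 347.19 + 382.24 = 729.43
Index = 561.17 / 729.43 × 100 = 76.9327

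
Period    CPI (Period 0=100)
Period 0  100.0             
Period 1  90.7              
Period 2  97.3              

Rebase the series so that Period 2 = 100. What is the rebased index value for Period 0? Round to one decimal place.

Rebased(Period 0) = 100.0 / 97.3 × 100 = 102.7749

102.8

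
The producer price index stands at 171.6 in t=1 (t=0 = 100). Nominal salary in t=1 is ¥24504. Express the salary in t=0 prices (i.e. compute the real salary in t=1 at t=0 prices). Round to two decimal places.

Real = Nominal ÷ (Index/100) = 24504 ÷ (171.6/100)
     = 24504 ÷ 1.716 = 14279.7203

14279.72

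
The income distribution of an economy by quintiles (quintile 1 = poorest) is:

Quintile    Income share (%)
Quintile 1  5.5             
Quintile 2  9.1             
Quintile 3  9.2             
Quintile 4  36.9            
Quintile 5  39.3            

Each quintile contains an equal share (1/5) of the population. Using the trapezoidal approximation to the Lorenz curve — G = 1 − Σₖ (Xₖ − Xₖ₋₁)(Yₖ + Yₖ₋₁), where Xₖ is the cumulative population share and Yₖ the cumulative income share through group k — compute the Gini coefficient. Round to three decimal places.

0.382

Cumulative income shares Yₖ: 0.0550, 0.1460, 0.2380, 0.6070, 1.0000
Σ (Xₖ−Xₖ₋₁)(Yₖ+Yₖ₋₁) = (1/5)(0.0550+0.0000) + (1/5)(0.1460+0.0550) + (1/5)(0.2380+0.1460) + (1/5)(0.6070+0.2380) + (1/5)(1.0000+0.6070)
  = 0.0110 + 0.0402 + 0.0768 + 0.1690 + 0.3214 = 0.6184
G = 1 − 0.6184 = 0.3816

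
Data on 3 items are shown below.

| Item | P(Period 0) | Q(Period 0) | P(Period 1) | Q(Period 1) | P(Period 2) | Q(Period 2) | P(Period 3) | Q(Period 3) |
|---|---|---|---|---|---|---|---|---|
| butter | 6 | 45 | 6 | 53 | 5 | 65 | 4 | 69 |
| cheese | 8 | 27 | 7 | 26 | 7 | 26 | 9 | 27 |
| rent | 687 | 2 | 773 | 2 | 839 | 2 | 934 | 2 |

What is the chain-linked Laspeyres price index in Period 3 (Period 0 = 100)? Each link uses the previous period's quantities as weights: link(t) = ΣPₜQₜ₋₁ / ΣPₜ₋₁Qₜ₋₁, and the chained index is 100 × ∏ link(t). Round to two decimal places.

Link Period 0→Period 1:
ΣP(Period 1)Q(Period 0) = 6×45 + 7×27 + 773×2 = 270 + 189 + 1546 = 2005
ΣP(Period 0)Q(Period 0) = 6×45 + 8×27 + 687×2 = 270 + 216 + 1374 = 1860
link = 2005/1860 = 1.077957
Link Period 1→Period 2:
ΣP(Period 2)Q(Period 1) = 5×53 + 7×26 + 839×2 = 265 + 182 + 1678 = 2125
ΣP(Period 1)Q(Period 1) = 6×53 + 7×26 + 773×2 = 318 + 182 + 1546 = 2046
link = 2125/2046 = 1.038612
Link Period 2→Period 3:
ΣP(Period 3)Q(Period 2) = 4×65 + 9×26 + 934×2 = 260 + 234 + 1868 = 2362
ΣP(Period 2)Q(Period 2) = 5×65 + 7×26 + 839×2 = 325 + 182 + 1678 = 2185
link = 2362/2185 = 1.081007
Chained index = 100 × 1.077957 × 1.038612 × 1.081007 = 121.0273

121.03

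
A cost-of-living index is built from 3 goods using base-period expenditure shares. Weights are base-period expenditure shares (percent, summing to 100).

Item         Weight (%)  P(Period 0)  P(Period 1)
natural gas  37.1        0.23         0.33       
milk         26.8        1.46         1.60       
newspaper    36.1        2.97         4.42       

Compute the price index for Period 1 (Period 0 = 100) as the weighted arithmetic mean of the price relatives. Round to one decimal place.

136.3

natural gas: 37.1 × (0.33/0.23) = 37.1 × 1.434783 = 53.2304
milk: 26.8 × (1.60/1.46) = 26.8 × 1.095890 = 29.3699
newspaper: 36.1 × (4.42/2.97) = 36.1 × 1.488215 = 53.7246
Index = Σ wᵢ·(p₁ᵢ/p₀ᵢ) = 53.2304 + 29.3699 + 53.7246 = 136.3249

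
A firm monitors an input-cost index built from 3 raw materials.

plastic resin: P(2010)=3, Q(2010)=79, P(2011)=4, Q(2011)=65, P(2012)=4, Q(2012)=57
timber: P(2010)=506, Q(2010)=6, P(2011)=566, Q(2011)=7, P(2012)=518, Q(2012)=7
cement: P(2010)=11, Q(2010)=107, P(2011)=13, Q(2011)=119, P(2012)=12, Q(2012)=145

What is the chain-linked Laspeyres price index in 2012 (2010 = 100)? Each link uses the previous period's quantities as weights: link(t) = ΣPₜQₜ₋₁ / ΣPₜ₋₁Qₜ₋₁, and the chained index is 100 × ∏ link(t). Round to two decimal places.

Link 2010→2011:
ΣP(2011)Q(2010) = 4×79 + 566×6 + 13×107 = 316 + 3396 + 1391 = 5103
ΣP(2010)Q(2010) = 3×79 + 506×6 + 11×107 = 237 + 3036 + 1177 = 4450
link = 5103/4450 = 1.146742
Link 2011→2012:
ΣP(2012)Q(2011) = 4×65 + 518×7 + 12×119 = 260 + 3626 + 1428 = 5314
ΣP(2011)Q(2011) = 4×65 + 566×7 + 13×119 = 260 + 3962 + 1547 = 5769
link = 5314/5769 = 0.921130
Chained index = 100 × 1.146742 × 0.921130 = 105.6298

105.63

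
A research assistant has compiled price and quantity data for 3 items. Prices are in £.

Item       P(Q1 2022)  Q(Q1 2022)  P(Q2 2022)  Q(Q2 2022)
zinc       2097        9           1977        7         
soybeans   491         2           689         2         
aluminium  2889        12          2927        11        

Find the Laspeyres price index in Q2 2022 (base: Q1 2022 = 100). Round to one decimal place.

Laspeyres price index uses base-period quantities as weights.
ΣP(Q2 2022)·Q(Q1 2022) = 1977×9 + 689×2 + 2927×12 = 17793 + 1378 + 35124 = 54295
ΣP(Q1 2022)·Q(Q1 2022) = 2097×9 + 491×2 + 2889×12 = 18873 + 982 + 34668 = 54523
Index = 54295 / 54523 × 100 = 99.5818

99.6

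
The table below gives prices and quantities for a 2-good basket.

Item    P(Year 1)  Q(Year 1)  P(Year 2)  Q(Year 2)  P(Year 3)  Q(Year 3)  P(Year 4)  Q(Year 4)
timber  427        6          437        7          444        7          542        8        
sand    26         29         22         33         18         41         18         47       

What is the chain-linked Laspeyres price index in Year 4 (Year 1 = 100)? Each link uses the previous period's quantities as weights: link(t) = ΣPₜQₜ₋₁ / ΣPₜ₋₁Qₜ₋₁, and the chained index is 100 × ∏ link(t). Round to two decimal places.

113.31

Link Year 1→Year 2:
ΣP(Year 2)Q(Year 1) = 437×6 + 22×29 = 2622 + 638 = 3260
ΣP(Year 1)Q(Year 1) = 427×6 + 26×29 = 2562 + 754 = 3316
link = 3260/3316 = 0.983112
Link Year 2→Year 3:
ΣP(Year 3)Q(Year 2) = 444×7 + 18×33 = 3108 + 594 = 3702
ΣP(Year 2)Q(Year 2) = 437×7 + 22×33 = 3059 + 726 = 3785
link = 3702/3785 = 0.978071
Link Year 3→Year 4:
ΣP(Year 4)Q(Year 3) = 542×7 + 18×41 = 3794 + 738 = 4532
ΣP(Year 3)Q(Year 3) = 444×7 + 18×41 = 3108 + 738 = 3846
link = 4532/3846 = 1.178367
Chained index = 100 × 0.983112 × 0.978071 × 1.178367 = 113.3063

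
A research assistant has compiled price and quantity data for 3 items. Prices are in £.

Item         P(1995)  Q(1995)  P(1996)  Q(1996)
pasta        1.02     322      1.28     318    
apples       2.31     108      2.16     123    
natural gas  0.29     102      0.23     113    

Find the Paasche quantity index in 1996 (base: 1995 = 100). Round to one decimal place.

Paasche quantity index uses current-period prices as weights.
ΣP(1996)·Q(1996) = 1.28×318 + 2.16×123 + 0.23×113 = 407.04 + 265.68 + 25.99 = 698.71
ΣP(1996)·Q(1995) = 1.28×322 + 2.16×108 + 0.23×102 = 412.16 + 233.28 + 23.46 = 668.9
Index = 698.71 / 668.9 × 100 = 104.4566

104.5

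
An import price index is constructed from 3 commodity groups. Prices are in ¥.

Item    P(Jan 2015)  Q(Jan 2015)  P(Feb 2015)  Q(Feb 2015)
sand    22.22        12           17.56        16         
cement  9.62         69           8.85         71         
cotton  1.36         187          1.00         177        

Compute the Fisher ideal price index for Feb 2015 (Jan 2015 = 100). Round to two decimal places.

Laspeyres component (base-period weights):
ΣP(Feb 2015)Q(Jan 2015) = 17.56×12 + 8.85×69 + 1.00×187 = 210.72 + 610.65 + 187 = 1008.37
ΣP(Jan 2015)Q(Jan 2015) = 22.22×12 + 9.62×69 + 1.36×187 = 266.64 + 663.78 + 254.32 = 1184.74
L = 1008.37 / 1184.74 × 100 = 85.1132
Paasche component (current-period weights):
ΣP(Feb 2015)Q(Feb 2015) = 17.56×16 + 8.85×71 + 1.00×177 = 280.96 + 628.35 + 177 = 1086.31
ΣP(Jan 2015)Q(Feb 2015) = 22.22×16 + 9.62×71 + 1.36×177 = 355.52 + 683.02 + 240.72 = 1279.26
P = 1086.31 / 1279.26 × 100 = 84.9171
Fisher = √(L × P) = √(85.1132 × 84.9171) = 85.0151

85.02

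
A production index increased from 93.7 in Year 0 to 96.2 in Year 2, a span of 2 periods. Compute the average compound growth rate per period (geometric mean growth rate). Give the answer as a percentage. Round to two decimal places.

1.33%

Growth factor = (96.2/93.7)^(1/2) = (1.026681)^(1/2) = 1.013253
Growth rate = 1.013253 − 1 = 0.013253 = 1.3253%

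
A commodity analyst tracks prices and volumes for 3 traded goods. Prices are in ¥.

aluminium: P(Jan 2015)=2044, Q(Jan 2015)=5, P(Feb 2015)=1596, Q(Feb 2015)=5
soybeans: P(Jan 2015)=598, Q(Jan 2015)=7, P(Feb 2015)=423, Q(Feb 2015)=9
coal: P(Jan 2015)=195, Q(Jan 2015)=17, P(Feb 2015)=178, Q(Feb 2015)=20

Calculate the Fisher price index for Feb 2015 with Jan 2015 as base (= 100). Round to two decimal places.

78.76

Laspeyres component (base-period weights):
ΣP(Feb 2015)Q(Jan 2015) = 1596×5 + 423×7 + 178×17 = 7980 + 2961 + 3026 = 13967
ΣP(Jan 2015)Q(Jan 2015) = 2044×5 + 598×7 + 195×17 = 10220 + 4186 + 3315 = 17721
L = 13967 / 17721 × 100 = 78.8161
Paasche component (current-period weights):
ΣP(Feb 2015)Q(Feb 2015) = 1596×5 + 423×9 + 178×20 = 7980 + 3807 + 3560 = 15347
ΣP(Jan 2015)Q(Feb 2015) = 2044×5 + 598×9 + 195×20 = 10220 + 5382 + 3900 = 19502
P = 15347 / 19502 × 100 = 78.6945
Fisher = √(L × P) = √(78.8161 × 78.6945) = 78.7553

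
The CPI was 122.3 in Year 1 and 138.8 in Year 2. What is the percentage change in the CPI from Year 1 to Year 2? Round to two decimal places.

Change = (138.8 − 122.3) / 122.3 × 100
       = 16.5 / 122.3 × 100 = 13.4914%

13.49%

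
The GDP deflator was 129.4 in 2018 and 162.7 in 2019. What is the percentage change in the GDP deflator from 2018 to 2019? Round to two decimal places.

Change = (162.7 − 129.4) / 129.4 × 100
       = 33.3 / 129.4 × 100 = 25.7342%

25.73%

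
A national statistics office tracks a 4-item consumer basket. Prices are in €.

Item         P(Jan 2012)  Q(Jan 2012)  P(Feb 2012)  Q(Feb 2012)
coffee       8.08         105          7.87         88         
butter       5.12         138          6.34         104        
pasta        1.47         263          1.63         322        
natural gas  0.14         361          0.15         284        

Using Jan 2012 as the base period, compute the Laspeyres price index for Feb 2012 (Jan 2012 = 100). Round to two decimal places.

109.64

Laspeyres price index uses base-period quantities as weights.
ΣP(Feb 2012)·Q(Jan 2012) = 7.87×105 + 6.34×138 + 1.63×263 + 0.15×361 = 826.35 + 874.92 + 428.69 + 54.15 = 2184.11
ΣP(Jan 2012)·Q(Jan 2012) = 8.08×105 + 5.12×138 + 1.47×263 + 0.14×361 = 848.4 + 706.56 + 386.61 + 50.54 = 1992.11
Index = 2184.11 / 1992.11 × 100 = 109.6380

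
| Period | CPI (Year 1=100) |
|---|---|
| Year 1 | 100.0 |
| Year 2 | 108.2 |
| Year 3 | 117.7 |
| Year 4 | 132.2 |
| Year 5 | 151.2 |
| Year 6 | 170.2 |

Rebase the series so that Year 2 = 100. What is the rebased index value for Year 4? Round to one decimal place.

Rebased(Year 4) = 132.2 / 108.2 × 100 = 122.1811

122.2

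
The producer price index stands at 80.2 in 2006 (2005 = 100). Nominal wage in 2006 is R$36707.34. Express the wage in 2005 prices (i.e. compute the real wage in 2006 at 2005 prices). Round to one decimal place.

Real = Nominal ÷ (Index/100) = 36707.34 ÷ (80.2/100)
     = 36707.34 ÷ 0.802 = 45769.7506

45769.8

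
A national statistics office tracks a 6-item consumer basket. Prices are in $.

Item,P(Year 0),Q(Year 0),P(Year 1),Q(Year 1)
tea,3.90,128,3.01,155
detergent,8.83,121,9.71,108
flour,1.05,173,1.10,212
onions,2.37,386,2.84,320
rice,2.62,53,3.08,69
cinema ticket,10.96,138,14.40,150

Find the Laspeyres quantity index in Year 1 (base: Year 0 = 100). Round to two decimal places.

Laspeyres quantity index uses base-period prices as weights.
ΣP(Year 0)·Q(Year 1) = 3.90×155 + 8.83×108 + 1.05×212 + 2.37×320 + 2.62×69 + 10.96×150 = 604.5 + 953.64 + 222.6 + 758.4 + 180.78 + 1644 = 4363.92
ΣP(Year 0)·Q(Year 0) = 3.90×128 + 8.83×121 + 1.05×173 + 2.37×386 + 2.62×53 + 10.96×138 = 499.2 + 1068.43 + 181.65 + 914.82 + 138.86 + 1512.48 = 4315.44
Index = 4363.92 / 4315.44 × 100 = 101.1234

101.12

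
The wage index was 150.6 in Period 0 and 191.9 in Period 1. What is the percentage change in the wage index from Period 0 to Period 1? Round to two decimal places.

27.42%

Change = (191.9 − 150.6) / 150.6 × 100
       = 41.3 / 150.6 × 100 = 27.4236%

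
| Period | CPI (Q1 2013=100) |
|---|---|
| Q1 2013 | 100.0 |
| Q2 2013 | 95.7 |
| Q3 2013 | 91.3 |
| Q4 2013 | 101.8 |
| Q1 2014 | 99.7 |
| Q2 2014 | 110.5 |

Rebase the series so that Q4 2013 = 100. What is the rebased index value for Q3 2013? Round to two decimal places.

Rebased(Q3 2013) = 91.3 / 101.8 × 100 = 89.6857

89.69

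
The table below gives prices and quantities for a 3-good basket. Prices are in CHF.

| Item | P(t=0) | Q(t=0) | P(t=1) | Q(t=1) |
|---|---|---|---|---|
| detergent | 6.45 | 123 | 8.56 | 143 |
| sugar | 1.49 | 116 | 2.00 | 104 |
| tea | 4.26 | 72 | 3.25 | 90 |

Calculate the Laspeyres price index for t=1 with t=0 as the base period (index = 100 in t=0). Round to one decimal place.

Laspeyres price index uses base-period quantities as weights.
ΣP(t=1)·Q(t=0) = 8.56×123 + 2.00×116 + 3.25×72 = 1052.88 + 232 + 234 = 1518.88
ΣP(t=0)·Q(t=0) = 6.45×123 + 1.49×116 + 4.26×72 = 793.35 + 172.84 + 306.72 = 1272.91
Index = 1518.88 / 1272.91 × 100 = 119.3234

119.3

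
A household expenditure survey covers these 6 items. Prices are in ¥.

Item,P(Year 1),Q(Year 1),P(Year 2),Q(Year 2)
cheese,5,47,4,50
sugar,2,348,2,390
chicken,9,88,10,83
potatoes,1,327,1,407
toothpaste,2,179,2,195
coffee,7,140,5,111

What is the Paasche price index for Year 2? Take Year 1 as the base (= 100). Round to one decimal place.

Paasche price index uses current-period quantities as weights.
ΣP(Year 2)·Q(Year 2) = 4×50 + 2×390 + 10×83 + 1×407 + 2×195 + 5×111 = 200 + 780 + 830 + 407 + 390 + 555 = 3162
ΣP(Year 1)·Q(Year 2) = 5×50 + 2×390 + 9×83 + 1×407 + 2×195 + 7×111 = 250 + 780 + 747 + 407 + 390 + 777 = 3351
Index = 3162 / 3351 × 100 = 94.3599

94.4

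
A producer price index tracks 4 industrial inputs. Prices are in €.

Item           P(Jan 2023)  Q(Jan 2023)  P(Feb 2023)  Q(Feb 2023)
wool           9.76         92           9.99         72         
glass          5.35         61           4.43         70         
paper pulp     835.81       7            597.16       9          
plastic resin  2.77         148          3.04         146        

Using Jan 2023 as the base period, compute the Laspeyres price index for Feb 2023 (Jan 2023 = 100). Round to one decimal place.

77.7

Laspeyres price index uses base-period quantities as weights.
ΣP(Feb 2023)·Q(Jan 2023) = 9.99×92 + 4.43×61 + 597.16×7 + 3.04×148 = 919.08 + 270.23 + 4180.12 + 449.92 = 5819.35
ΣP(Jan 2023)·Q(Jan 2023) = 9.76×92 + 5.35×61 + 835.81×7 + 2.77×148 = 897.92 + 326.35 + 5850.67 + 409.96 = 7484.9
Index = 5819.35 / 7484.9 × 100 = 77.7479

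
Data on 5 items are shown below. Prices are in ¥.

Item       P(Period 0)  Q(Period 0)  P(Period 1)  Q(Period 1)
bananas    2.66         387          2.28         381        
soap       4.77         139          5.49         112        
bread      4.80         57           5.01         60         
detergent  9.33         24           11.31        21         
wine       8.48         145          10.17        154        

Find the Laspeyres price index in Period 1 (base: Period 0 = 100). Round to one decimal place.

107.5

Laspeyres price index uses base-period quantities as weights.
ΣP(Period 1)·Q(Period 0) = 2.28×387 + 5.49×139 + 5.01×57 + 11.31×24 + 10.17×145 = 882.36 + 763.11 + 285.57 + 271.44 + 1474.65 = 3677.13
ΣP(Period 0)·Q(Period 0) = 2.66×387 + 4.77×139 + 4.80×57 + 9.33×24 + 8.48×145 = 1029.42 + 663.03 + 273.6 + 223.92 + 1229.6 = 3419.57
Index = 3677.13 / 3419.57 × 100 = 107.5319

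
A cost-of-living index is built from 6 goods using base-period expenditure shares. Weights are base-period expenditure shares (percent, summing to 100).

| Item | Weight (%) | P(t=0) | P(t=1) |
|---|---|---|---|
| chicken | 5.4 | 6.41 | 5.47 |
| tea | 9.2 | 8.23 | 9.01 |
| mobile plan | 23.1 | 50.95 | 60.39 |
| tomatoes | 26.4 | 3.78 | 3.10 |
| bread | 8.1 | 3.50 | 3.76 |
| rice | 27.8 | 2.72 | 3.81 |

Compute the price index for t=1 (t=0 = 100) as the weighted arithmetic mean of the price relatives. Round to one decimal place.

111.4

chicken: 5.4 × (5.47/6.41) = 5.4 × 0.853354 = 4.6081
tea: 9.2 × (9.01/8.23) = 9.2 × 1.094775 = 10.0719
mobile plan: 23.1 × (60.39/50.95) = 23.1 × 1.185280 = 27.3800
tomatoes: 26.4 × (3.10/3.78) = 26.4 × 0.820106 = 21.6508
bread: 8.1 × (3.76/3.50) = 8.1 × 1.074286 = 8.7017
rice: 27.8 × (3.81/2.72) = 27.8 × 1.400735 = 38.9404
Index = Σ wᵢ·(p₁ᵢ/p₀ᵢ) = 4.6081 + 10.0719 + 27.3800 + 21.6508 + 8.7017 + 38.9404 = 111.3530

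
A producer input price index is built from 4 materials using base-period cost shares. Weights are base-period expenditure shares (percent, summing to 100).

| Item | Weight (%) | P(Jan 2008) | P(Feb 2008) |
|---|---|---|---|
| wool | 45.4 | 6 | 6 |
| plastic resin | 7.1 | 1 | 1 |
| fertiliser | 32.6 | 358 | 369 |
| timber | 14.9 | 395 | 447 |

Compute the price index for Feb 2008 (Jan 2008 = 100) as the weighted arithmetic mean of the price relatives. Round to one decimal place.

wool: 45.4 × (6/6) = 45.4 × 1.000000 = 45.4000
plastic resin: 7.1 × (1/1) = 7.1 × 1.000000 = 7.1000
fertiliser: 32.6 × (369/358) = 32.6 × 1.030726 = 33.6017
timber: 14.9 × (447/395) = 14.9 × 1.131646 = 16.8615
Index = Σ wᵢ·(p₁ᵢ/p₀ᵢ) = 45.4000 + 7.1000 + 33.6017 + 16.8615 = 102.9632

103.0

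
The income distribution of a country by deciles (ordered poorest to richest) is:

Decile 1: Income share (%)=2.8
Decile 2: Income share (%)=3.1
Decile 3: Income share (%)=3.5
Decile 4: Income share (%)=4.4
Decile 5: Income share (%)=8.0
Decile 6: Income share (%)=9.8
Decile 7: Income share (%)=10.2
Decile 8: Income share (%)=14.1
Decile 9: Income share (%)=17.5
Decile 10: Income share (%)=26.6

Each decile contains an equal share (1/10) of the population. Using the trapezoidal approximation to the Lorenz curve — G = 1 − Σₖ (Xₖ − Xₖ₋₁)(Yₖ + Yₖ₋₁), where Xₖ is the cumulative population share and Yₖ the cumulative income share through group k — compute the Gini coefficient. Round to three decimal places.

0.387

Cumulative income shares Yₖ: 0.0280, 0.0590, 0.0940, 0.1380, 0.2180, 0.3160, 0.4180, 0.5590, 0.7340, 1.0000
Σ (Xₖ−Xₖ₋₁)(Yₖ+Yₖ₋₁) = (1/10)(0.0280+0.0000) + (1/10)(0.0590+0.0280) + (1/10)(0.0940+0.0590) + (1/10)(0.1380+0.0940) + (1/10)(0.2180+0.1380) + (1/10)(0.3160+0.2180) + (1/10)(0.4180+0.3160) + (1/10)(0.5590+0.4180) + (1/10)(0.7340+0.5590) + (1/10)(1.0000+0.7340)
  = 0.0028 + 0.0087 + 0.0153 + 0.0232 + 0.0356 + 0.0534 + 0.0734 + 0.0977 + 0.1293 + 0.1734 = 0.6128
G = 1 − 0.6128 = 0.3872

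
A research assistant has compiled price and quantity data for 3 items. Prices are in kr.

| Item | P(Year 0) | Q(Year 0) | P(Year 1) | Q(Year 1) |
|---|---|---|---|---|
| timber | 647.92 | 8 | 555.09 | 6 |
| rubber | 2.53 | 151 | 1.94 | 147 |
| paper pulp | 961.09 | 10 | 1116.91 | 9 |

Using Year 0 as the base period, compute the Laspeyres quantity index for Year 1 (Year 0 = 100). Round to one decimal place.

Laspeyres quantity index uses base-period prices as weights.
ΣP(Year 0)·Q(Year 1) = 647.92×6 + 2.53×147 + 961.09×9 = 3887.52 + 371.91 + 8649.81 = 12909.24
ΣP(Year 0)·Q(Year 0) = 647.92×8 + 2.53×151 + 961.09×10 = 5183.36 + 382.03 + 9610.9 = 15176.29
Index = 12909.24 / 15176.29 × 100 = 85.0619

85.1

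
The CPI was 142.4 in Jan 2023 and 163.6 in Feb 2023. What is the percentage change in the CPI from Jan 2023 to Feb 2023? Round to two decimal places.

Change = (163.6 − 142.4) / 142.4 × 100
       = 21.2 / 142.4 × 100 = 14.8876%

14.89%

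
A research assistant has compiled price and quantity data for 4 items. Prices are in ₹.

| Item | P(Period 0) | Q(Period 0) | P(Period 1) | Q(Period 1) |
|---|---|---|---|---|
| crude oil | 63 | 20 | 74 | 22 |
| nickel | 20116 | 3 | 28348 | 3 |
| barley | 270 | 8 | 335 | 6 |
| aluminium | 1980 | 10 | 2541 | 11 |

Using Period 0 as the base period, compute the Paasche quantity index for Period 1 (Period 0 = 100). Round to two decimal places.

101.76

Paasche quantity index uses current-period prices as weights.
ΣP(Period 1)·Q(Period 1) = 74×22 + 28348×3 + 335×6 + 2541×11 = 1628 + 85044 + 2010 + 27951 = 116633
ΣP(Period 1)·Q(Period 0) = 74×20 + 28348×3 + 335×8 + 2541×10 = 1480 + 85044 + 2680 + 25410 = 114614
Index = 116633 / 114614 × 100 = 101.7616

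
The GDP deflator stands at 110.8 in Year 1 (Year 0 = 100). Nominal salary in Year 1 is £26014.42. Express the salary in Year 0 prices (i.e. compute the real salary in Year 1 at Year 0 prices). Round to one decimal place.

Real = Nominal ÷ (Index/100) = 26014.42 ÷ (110.8/100)
     = 26014.42 ÷ 1.108 = 23478.7184

23478.7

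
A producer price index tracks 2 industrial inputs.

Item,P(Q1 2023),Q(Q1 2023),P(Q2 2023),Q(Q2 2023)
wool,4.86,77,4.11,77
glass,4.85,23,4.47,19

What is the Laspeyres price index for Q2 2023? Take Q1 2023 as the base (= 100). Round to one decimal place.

Laspeyres price index uses base-period quantities as weights.
ΣP(Q2 2023)·Q(Q1 2023) = 4.11×77 + 4.47×23 = 316.47 + 102.81 = 419.28
ΣP(Q1 2023)·Q(Q1 2023) = 4.86×77 + 4.85×23 = 374.22 + 111.55 = 485.77
Index = 419.28 / 485.77 × 100 = 86.3125

86.3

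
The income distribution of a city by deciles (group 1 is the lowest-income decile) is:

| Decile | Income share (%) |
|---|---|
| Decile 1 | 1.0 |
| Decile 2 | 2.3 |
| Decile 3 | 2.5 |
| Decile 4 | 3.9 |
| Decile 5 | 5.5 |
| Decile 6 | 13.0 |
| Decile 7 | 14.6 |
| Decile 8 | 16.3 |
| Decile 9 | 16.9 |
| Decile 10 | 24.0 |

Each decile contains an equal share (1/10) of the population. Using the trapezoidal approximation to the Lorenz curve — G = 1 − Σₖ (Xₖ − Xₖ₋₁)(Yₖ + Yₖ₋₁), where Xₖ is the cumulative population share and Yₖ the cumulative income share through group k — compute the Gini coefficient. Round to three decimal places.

0.418

Cumulative income shares Yₖ: 0.0100, 0.0330, 0.0580, 0.0970, 0.1520, 0.2820, 0.4280, 0.5910, 0.7600, 1.0000
Σ (Xₖ−Xₖ₋₁)(Yₖ+Yₖ₋₁) = (1/10)(0.0100+0.0000) + (1/10)(0.0330+0.0100) + (1/10)(0.0580+0.0330) + (1/10)(0.0970+0.0580) + (1/10)(0.1520+0.0970) + (1/10)(0.2820+0.1520) + (1/10)(0.4280+0.2820) + (1/10)(0.5910+0.4280) + (1/10)(0.7600+0.5910) + (1/10)(1.0000+0.7600)
  = 0.0010 + 0.0043 + 0.0091 + 0.0155 + 0.0249 + 0.0434 + 0.0710 + 0.1019 + 0.1351 + 0.1760 = 0.5822
G = 1 − 0.5822 = 0.4178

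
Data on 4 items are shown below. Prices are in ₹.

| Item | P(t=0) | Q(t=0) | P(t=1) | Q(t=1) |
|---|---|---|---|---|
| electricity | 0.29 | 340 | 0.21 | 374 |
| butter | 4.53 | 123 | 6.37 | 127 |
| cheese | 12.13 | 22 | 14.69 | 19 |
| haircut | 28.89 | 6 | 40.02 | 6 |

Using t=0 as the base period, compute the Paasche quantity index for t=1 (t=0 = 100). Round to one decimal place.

Paasche quantity index uses current-period prices as weights.
ΣP(t=1)·Q(t=1) = 0.21×374 + 6.37×127 + 14.69×19 + 40.02×6 = 78.54 + 808.99 + 279.11 + 240.12 = 1406.76
ΣP(t=1)·Q(t=0) = 0.21×340 + 6.37×123 + 14.69×22 + 40.02×6 = 71.4 + 783.51 + 323.18 + 240.12 = 1418.21
Index = 1406.76 / 1418.21 × 100 = 99.1926

99.2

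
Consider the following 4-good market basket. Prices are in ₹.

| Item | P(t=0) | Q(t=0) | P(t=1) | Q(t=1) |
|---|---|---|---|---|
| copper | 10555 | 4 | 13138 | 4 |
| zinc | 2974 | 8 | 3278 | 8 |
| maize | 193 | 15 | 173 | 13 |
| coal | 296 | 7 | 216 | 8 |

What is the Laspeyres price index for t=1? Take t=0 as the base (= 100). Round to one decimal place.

116.8

Laspeyres price index uses base-period quantities as weights.
ΣP(t=1)·Q(t=0) = 13138×4 + 3278×8 + 173×15 + 216×7 = 52552 + 26224 + 2595 + 1512 = 82883
ΣP(t=0)·Q(t=0) = 10555×4 + 2974×8 + 193×15 + 296×7 = 42220 + 23792 + 2895 + 2072 = 70979
Index = 82883 / 70979 × 100 = 116.7712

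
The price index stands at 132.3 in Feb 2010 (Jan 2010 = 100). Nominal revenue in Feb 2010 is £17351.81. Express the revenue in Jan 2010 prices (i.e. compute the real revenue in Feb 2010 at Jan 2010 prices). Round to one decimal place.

Real = Nominal ÷ (Index/100) = 17351.81 ÷ (132.3/100)
     = 17351.81 ÷ 1.323 = 13115.5026

13115.5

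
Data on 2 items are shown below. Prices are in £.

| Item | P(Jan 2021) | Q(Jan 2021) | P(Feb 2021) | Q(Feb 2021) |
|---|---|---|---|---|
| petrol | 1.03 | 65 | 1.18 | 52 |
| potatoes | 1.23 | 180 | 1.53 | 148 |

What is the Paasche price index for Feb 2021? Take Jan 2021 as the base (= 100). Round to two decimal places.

122.16

Paasche price index uses current-period quantities as weights.
ΣP(Feb 2021)·Q(Feb 2021) = 1.18×52 + 1.53×148 = 61.36 + 226.44 = 287.8
ΣP(Jan 2021)·Q(Feb 2021) = 1.03×52 + 1.23×148 = 53.56 + 182.04 = 235.6
Index = 287.8 / 235.6 × 100 = 122.1562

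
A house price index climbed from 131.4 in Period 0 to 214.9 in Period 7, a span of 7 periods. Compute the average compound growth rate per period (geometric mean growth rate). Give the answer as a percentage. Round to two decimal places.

Growth factor = (214.9/131.4)^(1/7) = (1.635464)^(1/7) = 1.072803
Growth rate = 1.072803 − 1 = 0.072803 = 7.2803%

7.28%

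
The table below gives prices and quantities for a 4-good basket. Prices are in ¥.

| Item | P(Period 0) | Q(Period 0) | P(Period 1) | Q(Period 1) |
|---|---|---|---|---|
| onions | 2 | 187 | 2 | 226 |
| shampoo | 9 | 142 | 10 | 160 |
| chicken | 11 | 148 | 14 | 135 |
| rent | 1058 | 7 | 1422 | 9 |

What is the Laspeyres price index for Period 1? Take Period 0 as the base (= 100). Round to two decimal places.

Laspeyres price index uses base-period quantities as weights.
ΣP(Period 1)·Q(Period 0) = 2×187 + 10×142 + 14×148 + 1422×7 = 374 + 1420 + 2072 + 9954 = 13820
ΣP(Period 0)·Q(Period 0) = 2×187 + 9×142 + 11×148 + 1058×7 = 374 + 1278 + 1628 + 7406 = 10686
Index = 13820 / 10686 × 100 = 129.3281

129.33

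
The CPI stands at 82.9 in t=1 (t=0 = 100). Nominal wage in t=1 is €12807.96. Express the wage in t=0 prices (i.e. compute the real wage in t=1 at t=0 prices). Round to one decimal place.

15449.9

Real = Nominal ÷ (Index/100) = 12807.96 ÷ (82.9/100)
     = 12807.96 ÷ 0.829 = 15449.8914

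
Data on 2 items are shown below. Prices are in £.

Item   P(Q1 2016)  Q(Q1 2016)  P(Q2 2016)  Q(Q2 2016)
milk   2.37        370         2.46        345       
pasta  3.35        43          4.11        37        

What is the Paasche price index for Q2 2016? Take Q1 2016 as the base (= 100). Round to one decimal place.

Paasche price index uses current-period quantities as weights.
ΣP(Q2 2016)·Q(Q2 2016) = 2.46×345 + 4.11×37 = 848.7 + 152.07 = 1000.77
ΣP(Q1 2016)·Q(Q2 2016) = 2.37×345 + 3.35×37 = 817.65 + 123.95 = 941.6
Index = 1000.77 / 941.6 × 100 = 106.2840

106.3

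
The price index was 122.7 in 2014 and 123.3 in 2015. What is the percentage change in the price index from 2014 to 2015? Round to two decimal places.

0.49%

Change = (123.3 − 122.7) / 122.7 × 100
       = 0.6 / 122.7 × 100 = 0.4890%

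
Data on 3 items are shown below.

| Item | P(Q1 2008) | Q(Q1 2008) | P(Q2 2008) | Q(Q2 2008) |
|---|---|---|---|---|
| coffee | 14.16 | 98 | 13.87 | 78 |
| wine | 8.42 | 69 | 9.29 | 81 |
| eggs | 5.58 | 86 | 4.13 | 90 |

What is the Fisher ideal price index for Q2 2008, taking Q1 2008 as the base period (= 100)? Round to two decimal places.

Laspeyres component (base-period weights):
ΣP(Q2 2008)Q(Q1 2008) = 13.87×98 + 9.29×69 + 4.13×86 = 1359.26 + 641.01 + 355.18 = 2355.45
ΣP(Q1 2008)Q(Q1 2008) = 14.16×98 + 8.42×69 + 5.58×86 = 1387.68 + 580.98 + 479.88 = 2448.54
L = 2355.45 / 2448.54 × 100 = 96.1981
Paasche component (current-period weights):
ΣP(Q2 2008)Q(Q2 2008) = 13.87×78 + 9.29×81 + 4.13×90 = 1081.86 + 752.49 + 371.7 = 2206.05
ΣP(Q1 2008)Q(Q2 2008) = 14.16×78 + 8.42×81 + 5.58×90 = 1104.48 + 682.02 + 502.2 = 2288.7
P = 2206.05 / 2288.7 × 100 = 96.3888
Fisher = √(L × P) = √(96.1981 × 96.3888) = 96.2934

96.29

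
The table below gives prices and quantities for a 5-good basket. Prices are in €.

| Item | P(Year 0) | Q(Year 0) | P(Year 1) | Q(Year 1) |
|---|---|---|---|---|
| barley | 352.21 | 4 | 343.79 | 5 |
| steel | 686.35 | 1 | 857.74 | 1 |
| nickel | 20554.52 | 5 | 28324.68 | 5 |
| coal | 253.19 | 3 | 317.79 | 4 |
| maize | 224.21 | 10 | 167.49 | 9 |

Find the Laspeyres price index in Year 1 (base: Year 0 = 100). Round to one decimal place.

135.8

Laspeyres price index uses base-period quantities as weights.
ΣP(Year 1)·Q(Year 0) = 343.79×4 + 857.74×1 + 28324.68×5 + 317.79×3 + 167.49×10 = 1375.16 + 857.74 + 141623.4 + 953.37 + 1674.9 = 146484.57
ΣP(Year 0)·Q(Year 0) = 352.21×4 + 686.35×1 + 20554.52×5 + 253.19×3 + 224.21×10 = 1408.84 + 686.35 + 102772.6 + 759.57 + 2242.1 = 107869.46
Index = 146484.57 / 107869.46 × 100 = 135.7980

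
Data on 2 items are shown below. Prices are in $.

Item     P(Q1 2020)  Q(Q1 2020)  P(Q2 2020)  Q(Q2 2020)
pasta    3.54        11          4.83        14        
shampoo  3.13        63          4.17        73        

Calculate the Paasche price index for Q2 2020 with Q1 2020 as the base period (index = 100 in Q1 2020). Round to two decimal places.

Paasche price index uses current-period quantities as weights.
ΣP(Q2 2020)·Q(Q2 2020) = 4.83×14 + 4.17×73 = 67.62 + 304.41 = 372.03
ΣP(Q1 2020)·Q(Q2 2020) = 3.54×14 + 3.13×73 = 49.56 + 228.49 = 278.05
Index = 372.03 / 278.05 × 100 = 133.7997

133.80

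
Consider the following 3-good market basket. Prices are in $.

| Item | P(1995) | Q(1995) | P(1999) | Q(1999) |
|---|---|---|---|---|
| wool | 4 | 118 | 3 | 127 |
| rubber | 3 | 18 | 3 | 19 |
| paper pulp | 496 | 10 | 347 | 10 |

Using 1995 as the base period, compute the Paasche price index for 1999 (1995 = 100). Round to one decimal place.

70.7

Paasche price index uses current-period quantities as weights.
ΣP(1999)·Q(1999) = 3×127 + 3×19 + 347×10 = 381 + 57 + 3470 = 3908
ΣP(1995)·Q(1999) = 4×127 + 3×19 + 496×10 = 508 + 57 + 4960 = 5525
Index = 3908 / 5525 × 100 = 70.7330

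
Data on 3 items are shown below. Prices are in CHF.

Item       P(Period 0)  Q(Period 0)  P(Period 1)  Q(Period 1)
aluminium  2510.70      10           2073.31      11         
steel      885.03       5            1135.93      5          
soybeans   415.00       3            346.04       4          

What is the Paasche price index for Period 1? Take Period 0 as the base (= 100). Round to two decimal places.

Paasche price index uses current-period quantities as weights.
ΣP(Period 1)·Q(Period 1) = 2073.31×11 + 1135.93×5 + 346.04×4 = 22806.41 + 5679.65 + 1384.16 = 29870.22
ΣP(Period 0)·Q(Period 1) = 2510.70×11 + 885.03×5 + 415.00×4 = 27617.7 + 4425.15 + 1660 = 33702.85
Index = 29870.22 / 33702.85 × 100 = 88.6282

88.63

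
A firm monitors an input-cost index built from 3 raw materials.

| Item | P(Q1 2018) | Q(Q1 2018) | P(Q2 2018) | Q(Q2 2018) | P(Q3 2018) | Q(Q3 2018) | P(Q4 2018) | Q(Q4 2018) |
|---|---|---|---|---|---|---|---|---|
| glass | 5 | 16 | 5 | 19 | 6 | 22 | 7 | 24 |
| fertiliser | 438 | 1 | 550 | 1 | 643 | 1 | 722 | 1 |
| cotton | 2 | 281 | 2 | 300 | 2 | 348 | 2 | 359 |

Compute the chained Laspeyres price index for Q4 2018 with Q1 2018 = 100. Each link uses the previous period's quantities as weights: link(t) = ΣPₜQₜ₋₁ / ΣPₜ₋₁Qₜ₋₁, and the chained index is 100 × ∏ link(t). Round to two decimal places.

Link Q1 2018→Q2 2018:
ΣP(Q2 2018)Q(Q1 2018) = 5×16 + 550×1 + 2×281 = 80 + 550 + 562 = 1192
ΣP(Q1 2018)Q(Q1 2018) = 5×16 + 438×1 + 2×281 = 80 + 438 + 562 = 1080
link = 1192/1080 = 1.103704
Link Q2 2018→Q3 2018:
ΣP(Q3 2018)Q(Q2 2018) = 6×19 + 643×1 + 2×300 = 114 + 643 + 600 = 1357
ΣP(Q2 2018)Q(Q2 2018) = 5×19 + 550×1 + 2×300 = 95 + 550 + 600 = 1245
link = 1357/1245 = 1.089960
Link Q3 2018→Q4 2018:
ΣP(Q4 2018)Q(Q3 2018) = 7×22 + 722×1 + 2×348 = 154 + 722 + 696 = 1572
ΣP(Q3 2018)Q(Q3 2018) = 6×22 + 643×1 + 2×348 = 132 + 643 + 696 = 1471
link = 1572/1471 = 1.068661
Chained index = 100 × 1.103704 × 1.089960 × 1.068661 = 128.5591

128.56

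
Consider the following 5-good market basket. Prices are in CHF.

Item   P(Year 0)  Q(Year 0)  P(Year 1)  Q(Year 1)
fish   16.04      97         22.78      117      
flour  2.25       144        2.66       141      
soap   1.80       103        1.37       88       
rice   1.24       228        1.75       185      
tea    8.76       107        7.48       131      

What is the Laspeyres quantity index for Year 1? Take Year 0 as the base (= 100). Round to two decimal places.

Laspeyres quantity index uses base-period prices as weights.
ΣP(Year 0)·Q(Year 1) = 16.04×117 + 2.25×141 + 1.80×88 + 1.24×185 + 8.76×131 = 1876.68 + 317.25 + 158.4 + 229.4 + 1147.56 = 3729.29
ΣP(Year 0)·Q(Year 0) = 16.04×97 + 2.25×144 + 1.80×103 + 1.24×228 + 8.76×107 = 1555.88 + 324 + 185.4 + 282.72 + 937.32 = 3285.32
Index = 3729.29 / 3285.32 × 100 = 113.5138

113.51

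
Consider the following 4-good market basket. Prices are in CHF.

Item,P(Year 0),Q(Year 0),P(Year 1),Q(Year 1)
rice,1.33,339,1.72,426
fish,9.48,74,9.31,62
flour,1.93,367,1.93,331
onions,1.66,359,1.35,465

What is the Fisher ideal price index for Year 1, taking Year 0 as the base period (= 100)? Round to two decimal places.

Laspeyres component (base-period weights):
ΣP(Year 1)Q(Year 0) = 1.72×339 + 9.31×74 + 1.93×367 + 1.35×359 = 583.08 + 688.94 + 708.31 + 484.65 = 2464.98
ΣP(Year 0)Q(Year 0) = 1.33×339 + 9.48×74 + 1.93×367 + 1.66×359 = 450.87 + 701.52 + 708.31 + 595.94 = 2456.64
L = 2464.98 / 2456.64 × 100 = 100.3395
Paasche component (current-period weights):
ΣP(Year 1)Q(Year 1) = 1.72×426 + 9.31×62 + 1.93×331 + 1.35×465 = 732.72 + 577.22 + 638.83 + 627.75 = 2576.52
ΣP(Year 0)Q(Year 1) = 1.33×426 + 9.48×62 + 1.93×331 + 1.66×465 = 566.58 + 587.76 + 638.83 + 771.9 = 2565.07
P = 2576.52 / 2565.07 × 100 = 100.4464
Fisher = √(L × P) = √(100.3395 × 100.4464) = 100.3929

100.39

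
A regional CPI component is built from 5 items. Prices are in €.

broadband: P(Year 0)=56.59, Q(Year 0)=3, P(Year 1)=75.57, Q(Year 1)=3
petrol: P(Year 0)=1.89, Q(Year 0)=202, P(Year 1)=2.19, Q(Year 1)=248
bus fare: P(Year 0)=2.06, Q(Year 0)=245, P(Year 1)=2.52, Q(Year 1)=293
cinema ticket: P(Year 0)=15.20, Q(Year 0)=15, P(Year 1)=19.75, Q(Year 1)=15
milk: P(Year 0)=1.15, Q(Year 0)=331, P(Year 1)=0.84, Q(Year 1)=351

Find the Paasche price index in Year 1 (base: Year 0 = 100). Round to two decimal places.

112.04

Paasche price index uses current-period quantities as weights.
ΣP(Year 1)·Q(Year 1) = 75.57×3 + 2.19×248 + 2.52×293 + 19.75×15 + 0.84×351 = 226.71 + 543.12 + 738.36 + 296.25 + 294.84 = 2099.28
ΣP(Year 0)·Q(Year 1) = 56.59×3 + 1.89×248 + 2.06×293 + 15.20×15 + 1.15×351 = 169.77 + 468.72 + 603.58 + 228 + 403.65 = 1873.72
Index = 2099.28 / 1873.72 × 100 = 112.0381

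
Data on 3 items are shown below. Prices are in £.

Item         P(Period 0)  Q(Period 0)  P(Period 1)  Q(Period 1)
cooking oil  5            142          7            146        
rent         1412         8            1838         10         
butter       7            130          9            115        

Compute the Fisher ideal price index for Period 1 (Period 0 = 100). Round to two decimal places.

Laspeyres component (base-period weights):
ΣP(Period 1)Q(Period 0) = 7×142 + 1838×8 + 9×130 = 994 + 14704 + 1170 = 16868
ΣP(Period 0)Q(Period 0) = 5×142 + 1412×8 + 7×130 = 710 + 11296 + 910 = 12916
L = 16868 / 12916 × 100 = 130.5977
Paasche component (current-period weights):
ΣP(Period 1)Q(Period 1) = 7×146 + 1838×10 + 9×115 = 1022 + 18380 + 1035 = 20437
ΣP(Period 0)Q(Period 1) = 5×146 + 1412×10 + 7×115 = 730 + 14120 + 805 = 15655
P = 20437 / 15655 × 100 = 130.5462
Fisher = √(L × P) = √(130.5977 × 130.5462) = 130.5719

130.57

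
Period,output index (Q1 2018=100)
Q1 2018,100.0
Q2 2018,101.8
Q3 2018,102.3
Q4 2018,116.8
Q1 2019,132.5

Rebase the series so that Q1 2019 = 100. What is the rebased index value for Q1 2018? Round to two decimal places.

75.47

Rebased(Q1 2018) = 100.0 / 132.5 × 100 = 75.4717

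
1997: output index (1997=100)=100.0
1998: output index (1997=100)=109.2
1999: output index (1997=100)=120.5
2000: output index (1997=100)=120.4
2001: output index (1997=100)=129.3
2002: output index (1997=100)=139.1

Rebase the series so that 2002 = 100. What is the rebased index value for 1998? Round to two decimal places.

78.50

Rebased(1998) = 109.2 / 139.1 × 100 = 78.5047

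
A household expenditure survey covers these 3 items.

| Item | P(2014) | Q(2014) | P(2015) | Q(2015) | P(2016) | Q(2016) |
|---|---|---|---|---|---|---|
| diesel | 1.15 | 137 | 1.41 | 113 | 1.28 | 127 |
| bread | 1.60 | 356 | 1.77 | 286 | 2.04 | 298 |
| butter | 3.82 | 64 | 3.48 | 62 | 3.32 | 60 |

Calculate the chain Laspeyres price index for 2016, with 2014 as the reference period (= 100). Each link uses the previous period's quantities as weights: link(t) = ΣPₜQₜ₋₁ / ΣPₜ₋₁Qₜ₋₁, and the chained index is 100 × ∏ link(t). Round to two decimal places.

114.08

Link 2014→2015:
ΣP(2015)Q(2014) = 1.41×137 + 1.77×356 + 3.48×64 = 193.17 + 630.12 + 222.72 = 1046.01
ΣP(2014)Q(2014) = 1.15×137 + 1.60×356 + 3.82×64 = 157.55 + 569.6 + 244.48 = 971.63
link = 1046.01/971.63 = 1.076552
Link 2015→2016:
ΣP(2016)Q(2015) = 1.28×113 + 2.04×286 + 3.32×62 = 144.64 + 583.44 + 205.84 = 933.92
ΣP(2015)Q(2015) = 1.41×113 + 1.77×286 + 3.48×62 = 159.33 + 506.22 + 215.76 = 881.31
link = 933.92/881.31 = 1.059695
Chained index = 100 × 1.076552 × 1.059695 = 114.0817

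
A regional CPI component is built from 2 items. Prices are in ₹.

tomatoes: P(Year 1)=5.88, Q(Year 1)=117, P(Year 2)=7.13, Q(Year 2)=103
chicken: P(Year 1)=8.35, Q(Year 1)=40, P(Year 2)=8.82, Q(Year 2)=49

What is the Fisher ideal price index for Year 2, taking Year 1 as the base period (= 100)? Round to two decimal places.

Laspeyres component (base-period weights):
ΣP(Year 2)Q(Year 1) = 7.13×117 + 8.82×40 = 834.21 + 352.8 = 1187.01
ΣP(Year 1)Q(Year 1) = 5.88×117 + 8.35×40 = 687.96 + 334 = 1021.96
L = 1187.01 / 1021.96 × 100 = 116.1503
Paasche component (current-period weights):
ΣP(Year 2)Q(Year 2) = 7.13×103 + 8.82×49 = 734.39 + 432.18 = 1166.57
ΣP(Year 1)Q(Year 2) = 5.88×103 + 8.35×49 = 605.64 + 409.15 = 1014.79
P = 1166.57 / 1014.79 × 100 = 114.9568
Fisher = √(L × P) = √(116.1503 × 114.9568) = 115.5520

115.55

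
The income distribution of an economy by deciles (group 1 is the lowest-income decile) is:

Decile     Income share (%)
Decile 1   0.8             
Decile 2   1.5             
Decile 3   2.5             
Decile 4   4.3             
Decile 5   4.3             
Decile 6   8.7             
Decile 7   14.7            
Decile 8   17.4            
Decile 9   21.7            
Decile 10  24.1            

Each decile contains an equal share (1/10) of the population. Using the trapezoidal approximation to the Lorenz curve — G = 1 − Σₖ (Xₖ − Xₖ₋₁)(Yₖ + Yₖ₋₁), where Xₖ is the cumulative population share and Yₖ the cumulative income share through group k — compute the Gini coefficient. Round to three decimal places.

Cumulative income shares Yₖ: 0.0080, 0.0230, 0.0480, 0.0910, 0.1340, 0.2210, 0.3680, 0.5420, 0.7590, 1.0000
Σ (Xₖ−Xₖ₋₁)(Yₖ+Yₖ₋₁) = (1/10)(0.0080+0.0000) + (1/10)(0.0230+0.0080) + (1/10)(0.0480+0.0230) + (1/10)(0.0910+0.0480) + (1/10)(0.1340+0.0910) + (1/10)(0.2210+0.1340) + (1/10)(0.3680+0.2210) + (1/10)(0.5420+0.3680) + (1/10)(0.7590+0.5420) + (1/10)(1.0000+0.7590)
  = 0.0008 + 0.0031 + 0.0071 + 0.0139 + 0.0225 + 0.0355 + 0.0589 + 0.0910 + 0.1301 + 0.1759 = 0.5388
G = 1 − 0.5388 = 0.4612

0.461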